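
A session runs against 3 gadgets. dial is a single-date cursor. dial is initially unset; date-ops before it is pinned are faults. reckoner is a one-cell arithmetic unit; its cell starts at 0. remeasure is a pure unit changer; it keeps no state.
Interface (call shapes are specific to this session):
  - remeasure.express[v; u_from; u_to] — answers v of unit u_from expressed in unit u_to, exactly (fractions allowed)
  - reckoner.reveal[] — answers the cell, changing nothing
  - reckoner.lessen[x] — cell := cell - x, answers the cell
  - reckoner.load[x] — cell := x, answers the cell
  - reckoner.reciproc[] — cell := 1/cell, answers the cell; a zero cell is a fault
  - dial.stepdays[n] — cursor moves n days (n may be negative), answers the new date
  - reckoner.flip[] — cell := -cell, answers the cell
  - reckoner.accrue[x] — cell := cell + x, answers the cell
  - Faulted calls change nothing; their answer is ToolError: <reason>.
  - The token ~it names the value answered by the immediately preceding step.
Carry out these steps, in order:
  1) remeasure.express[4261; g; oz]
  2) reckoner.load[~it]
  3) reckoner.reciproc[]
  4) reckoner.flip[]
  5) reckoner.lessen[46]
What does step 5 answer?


Answer: -313654959237/6817600000

Derivation:
;; remeasure.express(v→4261, u_from→g, u_to→oz) : 6817600000/45359237
;; reckoner.load(x→~it) : 6817600000/45359237
;; reckoner.reciproc() : 45359237/6817600000
;; reckoner.flip() : -45359237/6817600000
;; reckoner.lessen(x→46) : -313654959237/6817600000


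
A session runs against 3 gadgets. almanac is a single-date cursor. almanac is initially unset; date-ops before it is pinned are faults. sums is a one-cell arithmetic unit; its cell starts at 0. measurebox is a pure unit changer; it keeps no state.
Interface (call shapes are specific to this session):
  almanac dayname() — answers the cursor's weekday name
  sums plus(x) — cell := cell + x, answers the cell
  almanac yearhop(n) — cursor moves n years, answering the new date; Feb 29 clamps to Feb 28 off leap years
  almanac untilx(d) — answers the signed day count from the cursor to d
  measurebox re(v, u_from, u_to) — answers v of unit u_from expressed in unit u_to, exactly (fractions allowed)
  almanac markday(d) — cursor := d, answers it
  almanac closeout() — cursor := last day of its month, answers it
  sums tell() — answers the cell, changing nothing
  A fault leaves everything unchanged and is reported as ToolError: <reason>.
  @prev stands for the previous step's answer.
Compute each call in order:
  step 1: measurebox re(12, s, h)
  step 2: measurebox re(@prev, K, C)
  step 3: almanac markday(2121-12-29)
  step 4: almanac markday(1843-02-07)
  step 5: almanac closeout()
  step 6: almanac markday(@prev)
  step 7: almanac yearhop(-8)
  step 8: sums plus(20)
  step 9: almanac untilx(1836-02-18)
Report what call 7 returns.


Do: measurebox re[v=12; u_from=s; u_to=h]
See: 1/300
Do: measurebox re[v=@prev; u_from=K; u_to=C]
See: -20486/75
Do: almanac markday[d=2121-12-29]
See: 2121-12-29
Do: almanac markday[d=1843-02-07]
See: 1843-02-07
Do: almanac closeout[]
See: 1843-02-28
Do: almanac markday[d=@prev]
See: 1843-02-28
Do: almanac yearhop[n=-8]
See: 1835-02-28
Do: sums plus[x=20]
See: 20
Do: almanac untilx[d=1836-02-18]
See: 355

Answer: 1835-02-28


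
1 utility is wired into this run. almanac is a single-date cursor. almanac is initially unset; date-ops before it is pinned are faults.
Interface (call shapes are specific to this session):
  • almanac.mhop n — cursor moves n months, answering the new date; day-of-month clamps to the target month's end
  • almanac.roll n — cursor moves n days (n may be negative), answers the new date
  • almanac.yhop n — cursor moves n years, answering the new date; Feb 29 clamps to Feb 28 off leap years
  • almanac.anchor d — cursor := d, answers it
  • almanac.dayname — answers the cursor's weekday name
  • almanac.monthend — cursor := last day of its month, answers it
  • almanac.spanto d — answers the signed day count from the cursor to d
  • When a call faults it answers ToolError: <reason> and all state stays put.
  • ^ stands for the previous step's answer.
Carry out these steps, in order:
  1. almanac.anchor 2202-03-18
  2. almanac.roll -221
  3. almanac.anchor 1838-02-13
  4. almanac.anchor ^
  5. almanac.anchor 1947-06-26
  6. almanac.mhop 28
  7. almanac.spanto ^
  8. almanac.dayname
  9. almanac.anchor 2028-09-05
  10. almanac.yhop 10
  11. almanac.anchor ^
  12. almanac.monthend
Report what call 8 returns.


Answer: Wednesday

Derivation:
·→ almanac.anchor(d→2202-03-18)
·← 2202-03-18
·→ almanac.roll(n→-221)
·← 2201-08-09
·→ almanac.anchor(d→1838-02-13)
·← 1838-02-13
·→ almanac.anchor(d→^)
·← 1838-02-13
·→ almanac.anchor(d→1947-06-26)
·← 1947-06-26
·→ almanac.mhop(n→28)
·← 1949-10-26
·→ almanac.spanto(d→^)
·← 0
·→ almanac.dayname()
·← Wednesday
·→ almanac.anchor(d→2028-09-05)
·← 2028-09-05
·→ almanac.yhop(n→10)
·← 2038-09-05
·→ almanac.anchor(d→^)
·← 2038-09-05
·→ almanac.monthend()
·← 2038-09-30


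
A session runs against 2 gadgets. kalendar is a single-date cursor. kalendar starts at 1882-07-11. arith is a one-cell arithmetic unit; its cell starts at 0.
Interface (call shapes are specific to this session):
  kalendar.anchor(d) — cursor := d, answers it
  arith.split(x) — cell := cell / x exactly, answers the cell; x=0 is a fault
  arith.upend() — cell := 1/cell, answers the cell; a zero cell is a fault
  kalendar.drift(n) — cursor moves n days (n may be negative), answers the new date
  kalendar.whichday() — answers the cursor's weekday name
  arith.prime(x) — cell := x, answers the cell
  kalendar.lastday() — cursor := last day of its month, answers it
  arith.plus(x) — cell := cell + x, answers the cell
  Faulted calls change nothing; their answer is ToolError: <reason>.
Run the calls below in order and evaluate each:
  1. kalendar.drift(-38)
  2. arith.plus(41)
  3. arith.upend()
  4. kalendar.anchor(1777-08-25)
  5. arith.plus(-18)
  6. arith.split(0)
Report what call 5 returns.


Answer: -737/41

Derivation:
[in] drift n→-38
= 1882-06-03
[in] plus x→41
= 41
[in] upend
= 1/41
[in] anchor d→1777-08-25
= 1777-08-25
[in] plus x→-18
= -737/41
[in] split x→0
= ToolError: division by zero


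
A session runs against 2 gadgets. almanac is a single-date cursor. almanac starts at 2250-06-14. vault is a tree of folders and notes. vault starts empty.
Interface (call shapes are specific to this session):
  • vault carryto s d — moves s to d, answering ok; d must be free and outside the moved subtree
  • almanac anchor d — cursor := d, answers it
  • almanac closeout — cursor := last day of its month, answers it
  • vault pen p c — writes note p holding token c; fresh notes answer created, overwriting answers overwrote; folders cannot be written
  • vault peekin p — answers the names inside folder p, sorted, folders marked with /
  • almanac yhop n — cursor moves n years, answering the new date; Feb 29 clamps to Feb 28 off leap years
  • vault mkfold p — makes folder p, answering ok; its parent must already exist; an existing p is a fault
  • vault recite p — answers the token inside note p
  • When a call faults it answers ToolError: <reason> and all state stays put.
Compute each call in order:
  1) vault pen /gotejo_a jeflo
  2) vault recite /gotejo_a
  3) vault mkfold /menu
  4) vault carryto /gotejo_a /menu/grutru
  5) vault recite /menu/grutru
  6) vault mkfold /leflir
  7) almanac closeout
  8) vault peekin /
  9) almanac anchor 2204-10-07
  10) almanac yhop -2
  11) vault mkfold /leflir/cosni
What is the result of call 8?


I use vault pen on p: /gotejo_a, c: jeflo, and get created.
Then vault recite on p: /gotejo_a, → jeflo.
I use vault mkfold on p: /menu, which returns ok.
I call vault carryto on s: /gotejo_a, d: /menu/grutru, and get ok.
Now I run vault recite on p: /menu/grutru, yielding jeflo.
I try vault mkfold on p: /leflir, and get ok.
I use almanac closeout(), and see 2250-06-30.
Next I call vault peekin on p: /, — result: [leflir/, menu/].
Calling almanac anchor on d: 2204-10-07, and get 2204-10-07.
Using almanac yhop on n: -2, giving 2202-10-07.
Invoking vault mkfold on p: /leflir/cosni, giving ok.

Answer: [leflir/, menu/]


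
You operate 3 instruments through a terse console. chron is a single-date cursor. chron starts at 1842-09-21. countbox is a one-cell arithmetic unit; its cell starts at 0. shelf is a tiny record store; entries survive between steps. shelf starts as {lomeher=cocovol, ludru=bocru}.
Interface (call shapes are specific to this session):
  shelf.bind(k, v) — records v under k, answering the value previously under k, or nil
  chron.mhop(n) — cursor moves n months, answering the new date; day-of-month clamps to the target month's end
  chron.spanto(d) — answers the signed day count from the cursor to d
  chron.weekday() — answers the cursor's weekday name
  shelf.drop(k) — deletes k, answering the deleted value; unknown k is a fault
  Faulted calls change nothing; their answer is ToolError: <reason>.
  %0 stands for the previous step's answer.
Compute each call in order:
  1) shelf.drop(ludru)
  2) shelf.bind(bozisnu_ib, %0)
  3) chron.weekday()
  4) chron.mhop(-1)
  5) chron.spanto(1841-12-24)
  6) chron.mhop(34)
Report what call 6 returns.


>> shelf.drop(k='ludru')
<< bocru
>> shelf.bind(k='bozisnu_ib', v='%0')
<< nil
>> chron.weekday()
<< Wednesday
>> chron.mhop(n='-1')
<< 1842-08-21
>> chron.spanto(d='1841-12-24')
<< -240
>> chron.mhop(n='34')
<< 1845-06-21

Answer: 1845-06-21


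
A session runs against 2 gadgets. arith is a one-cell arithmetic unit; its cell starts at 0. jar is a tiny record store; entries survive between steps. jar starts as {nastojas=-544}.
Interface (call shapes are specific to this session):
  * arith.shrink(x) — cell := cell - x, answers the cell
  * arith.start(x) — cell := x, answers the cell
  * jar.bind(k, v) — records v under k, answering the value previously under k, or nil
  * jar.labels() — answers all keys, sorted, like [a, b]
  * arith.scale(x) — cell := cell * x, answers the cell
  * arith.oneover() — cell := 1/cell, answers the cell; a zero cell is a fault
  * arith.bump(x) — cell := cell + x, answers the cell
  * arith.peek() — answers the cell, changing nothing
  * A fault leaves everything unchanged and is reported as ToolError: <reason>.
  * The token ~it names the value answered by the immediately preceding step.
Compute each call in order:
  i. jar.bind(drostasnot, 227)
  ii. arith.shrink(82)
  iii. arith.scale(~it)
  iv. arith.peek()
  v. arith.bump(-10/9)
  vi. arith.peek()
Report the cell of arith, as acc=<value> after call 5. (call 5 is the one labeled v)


Answer: acc=60506/9

Derivation:
Now I run bind with k='drostasnot', v='227', — result: nil.
I use shrink with x='82', and see -82.
I call scale with x='~it', — result: 6724.
Using peek, and observe 6724.
Next I call bump with x='-10/9', and get 60506/9.
Next I call peek(), → 60506/9.


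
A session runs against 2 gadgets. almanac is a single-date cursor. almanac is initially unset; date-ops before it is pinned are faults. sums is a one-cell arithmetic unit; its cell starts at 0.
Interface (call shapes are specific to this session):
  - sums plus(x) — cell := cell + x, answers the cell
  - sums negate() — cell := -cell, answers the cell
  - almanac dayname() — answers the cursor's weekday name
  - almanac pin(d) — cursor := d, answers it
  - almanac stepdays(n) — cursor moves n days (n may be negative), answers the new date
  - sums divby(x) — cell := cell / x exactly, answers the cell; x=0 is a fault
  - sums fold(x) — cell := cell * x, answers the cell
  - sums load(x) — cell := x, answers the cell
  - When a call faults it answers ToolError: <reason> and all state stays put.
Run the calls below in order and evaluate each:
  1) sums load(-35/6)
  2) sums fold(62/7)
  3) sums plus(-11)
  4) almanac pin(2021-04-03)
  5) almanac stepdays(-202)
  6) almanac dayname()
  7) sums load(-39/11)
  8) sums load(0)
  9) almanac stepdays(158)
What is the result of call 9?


Answer: 2021-02-18

Derivation:
// sums load(-35/6) => -35/6
// sums fold(62/7) => -155/3
// sums plus(-11) => -188/3
// almanac pin(2021-04-03) => 2021-04-03
// almanac stepdays(-202) => 2020-09-13
// almanac dayname() => Sunday
// sums load(-39/11) => -39/11
// sums load(0) => 0
// almanac stepdays(158) => 2021-02-18


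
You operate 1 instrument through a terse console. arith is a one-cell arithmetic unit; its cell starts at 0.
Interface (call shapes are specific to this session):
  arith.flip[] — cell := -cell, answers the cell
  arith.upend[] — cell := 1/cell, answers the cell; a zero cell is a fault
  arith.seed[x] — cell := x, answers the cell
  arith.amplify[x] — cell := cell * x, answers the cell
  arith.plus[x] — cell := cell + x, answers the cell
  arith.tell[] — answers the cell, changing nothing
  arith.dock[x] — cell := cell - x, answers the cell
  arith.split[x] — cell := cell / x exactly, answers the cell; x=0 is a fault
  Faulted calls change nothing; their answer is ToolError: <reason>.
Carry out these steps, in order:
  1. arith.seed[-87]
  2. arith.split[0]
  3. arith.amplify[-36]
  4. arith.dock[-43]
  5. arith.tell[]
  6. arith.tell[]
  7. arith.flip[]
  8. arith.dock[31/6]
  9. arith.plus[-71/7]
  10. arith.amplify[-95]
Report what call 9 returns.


Answer: -133993/42

Derivation:
! 1. seed(x→-87) => -87
! 2. split(x→0) => ToolError: division by zero
! 3. amplify(x→-36) => 3132
! 4. dock(x→-43) => 3175
! 5. tell() => 3175
! 6. tell() => 3175
! 7. flip() => -3175
! 8. dock(x→31/6) => -19081/6
! 9. plus(x→-71/7) => -133993/42
! 10. amplify(x→-95) => 12729335/42


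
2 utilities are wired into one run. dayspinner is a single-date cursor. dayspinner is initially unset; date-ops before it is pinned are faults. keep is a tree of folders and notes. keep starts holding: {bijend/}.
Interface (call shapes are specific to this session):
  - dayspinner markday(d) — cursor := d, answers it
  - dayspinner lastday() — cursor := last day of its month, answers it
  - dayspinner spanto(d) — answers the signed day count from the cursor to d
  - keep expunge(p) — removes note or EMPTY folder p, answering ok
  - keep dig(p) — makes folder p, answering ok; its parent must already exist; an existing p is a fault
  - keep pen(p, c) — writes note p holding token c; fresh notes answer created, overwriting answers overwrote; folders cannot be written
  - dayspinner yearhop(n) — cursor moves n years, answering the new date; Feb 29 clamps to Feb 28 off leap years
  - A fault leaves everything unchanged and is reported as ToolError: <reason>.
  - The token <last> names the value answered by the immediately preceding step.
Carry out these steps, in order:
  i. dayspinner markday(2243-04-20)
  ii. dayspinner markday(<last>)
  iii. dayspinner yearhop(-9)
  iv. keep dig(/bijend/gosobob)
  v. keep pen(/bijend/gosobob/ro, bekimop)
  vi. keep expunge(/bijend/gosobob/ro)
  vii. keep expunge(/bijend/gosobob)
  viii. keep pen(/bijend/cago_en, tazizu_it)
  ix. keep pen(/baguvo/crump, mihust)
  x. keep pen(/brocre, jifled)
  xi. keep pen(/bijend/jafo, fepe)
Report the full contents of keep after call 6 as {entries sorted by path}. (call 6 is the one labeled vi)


Answer: {bijend/, bijend/gosobob/}

Derivation:
·→ dayspinner markday(d→2243-04-20)
·← 2243-04-20
·→ dayspinner markday(d→<last>)
·← 2243-04-20
·→ dayspinner yearhop(n→-9)
·← 2234-04-20
·→ keep dig(p→/bijend/gosobob)
·← ok
·→ keep pen(p→/bijend/gosobob/ro, c→bekimop)
·← created
·→ keep expunge(p→/bijend/gosobob/ro)
·← ok
·→ keep expunge(p→/bijend/gosobob)
·← ok
·→ keep pen(p→/bijend/cago_en, c→tazizu_it)
·← created
·→ keep pen(p→/baguvo/crump, c→mihust)
·← ToolError: no parent
·→ keep pen(p→/brocre, c→jifled)
·← created
·→ keep pen(p→/bijend/jafo, c→fepe)
·← created


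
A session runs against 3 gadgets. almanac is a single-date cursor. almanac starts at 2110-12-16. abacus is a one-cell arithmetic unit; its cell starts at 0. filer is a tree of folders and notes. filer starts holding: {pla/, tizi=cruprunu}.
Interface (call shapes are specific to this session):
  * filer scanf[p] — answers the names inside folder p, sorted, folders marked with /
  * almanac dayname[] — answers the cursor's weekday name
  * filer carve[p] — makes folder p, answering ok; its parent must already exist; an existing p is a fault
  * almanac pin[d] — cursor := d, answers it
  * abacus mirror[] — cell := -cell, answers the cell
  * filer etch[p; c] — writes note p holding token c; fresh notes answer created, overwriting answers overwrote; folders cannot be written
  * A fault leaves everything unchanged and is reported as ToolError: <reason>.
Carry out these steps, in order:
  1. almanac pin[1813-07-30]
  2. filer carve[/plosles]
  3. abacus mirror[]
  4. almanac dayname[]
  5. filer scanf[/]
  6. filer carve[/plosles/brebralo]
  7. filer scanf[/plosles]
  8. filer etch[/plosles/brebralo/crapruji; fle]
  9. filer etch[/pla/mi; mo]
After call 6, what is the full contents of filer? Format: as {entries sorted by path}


Answer: {pla/, plosles/, plosles/brebralo/, tizi=cruprunu}

Derivation:
% 1. almanac pin(1813-07-30) -> 1813-07-30
% 2. filer carve(/plosles) -> ok
% 3. abacus mirror() -> 0
% 4. almanac dayname() -> Friday
% 5. filer scanf(/) -> [pla/, plosles/, tizi]
% 6. filer carve(/plosles/brebralo) -> ok
% 7. filer scanf(/plosles) -> [brebralo/]
% 8. filer etch(/plosles/brebralo/crapruji, fle) -> created
% 9. filer etch(/pla/mi, mo) -> created


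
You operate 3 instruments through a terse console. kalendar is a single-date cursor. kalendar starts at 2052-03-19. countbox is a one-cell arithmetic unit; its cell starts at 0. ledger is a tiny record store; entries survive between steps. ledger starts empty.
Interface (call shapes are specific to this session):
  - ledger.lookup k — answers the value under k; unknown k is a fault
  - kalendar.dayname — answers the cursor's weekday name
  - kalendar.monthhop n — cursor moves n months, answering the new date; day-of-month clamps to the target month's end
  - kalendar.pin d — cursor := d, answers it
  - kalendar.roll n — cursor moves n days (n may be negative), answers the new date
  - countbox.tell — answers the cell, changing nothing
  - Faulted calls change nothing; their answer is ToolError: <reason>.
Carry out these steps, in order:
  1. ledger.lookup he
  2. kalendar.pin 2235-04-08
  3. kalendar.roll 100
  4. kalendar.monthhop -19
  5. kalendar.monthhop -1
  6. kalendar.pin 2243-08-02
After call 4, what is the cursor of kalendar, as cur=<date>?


Now I run ledger.lookup on k: he, which returns ToolError: no such key he.
I use kalendar.pin on d: 2235-04-08, → 2235-04-08.
Then kalendar.roll on n: 100: 2235-07-17.
Invoking kalendar.monthhop on n: -19, yielding 2233-12-17.
I run kalendar.monthhop on n: -1, → 2233-11-17.
I run kalendar.pin on d: 2243-08-02, and get 2243-08-02.

Answer: cur=2233-12-17


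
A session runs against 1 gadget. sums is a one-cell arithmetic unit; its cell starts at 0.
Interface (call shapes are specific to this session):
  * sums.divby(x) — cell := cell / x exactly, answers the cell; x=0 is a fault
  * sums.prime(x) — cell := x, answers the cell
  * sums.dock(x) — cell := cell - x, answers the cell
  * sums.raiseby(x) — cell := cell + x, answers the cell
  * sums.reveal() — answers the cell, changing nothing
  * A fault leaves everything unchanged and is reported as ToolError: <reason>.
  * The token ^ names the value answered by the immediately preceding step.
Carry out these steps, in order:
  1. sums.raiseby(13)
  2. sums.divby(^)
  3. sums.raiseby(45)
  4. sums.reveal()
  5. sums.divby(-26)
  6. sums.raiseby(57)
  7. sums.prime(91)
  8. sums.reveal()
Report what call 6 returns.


Do: sums.raiseby[x→13]
See: 13
Do: sums.divby[x→^]
See: 1
Do: sums.raiseby[x→45]
See: 46
Do: sums.reveal[]
See: 46
Do: sums.divby[x→-26]
See: -23/13
Do: sums.raiseby[x→57]
See: 718/13
Do: sums.prime[x→91]
See: 91
Do: sums.reveal[]
See: 91

Answer: 718/13


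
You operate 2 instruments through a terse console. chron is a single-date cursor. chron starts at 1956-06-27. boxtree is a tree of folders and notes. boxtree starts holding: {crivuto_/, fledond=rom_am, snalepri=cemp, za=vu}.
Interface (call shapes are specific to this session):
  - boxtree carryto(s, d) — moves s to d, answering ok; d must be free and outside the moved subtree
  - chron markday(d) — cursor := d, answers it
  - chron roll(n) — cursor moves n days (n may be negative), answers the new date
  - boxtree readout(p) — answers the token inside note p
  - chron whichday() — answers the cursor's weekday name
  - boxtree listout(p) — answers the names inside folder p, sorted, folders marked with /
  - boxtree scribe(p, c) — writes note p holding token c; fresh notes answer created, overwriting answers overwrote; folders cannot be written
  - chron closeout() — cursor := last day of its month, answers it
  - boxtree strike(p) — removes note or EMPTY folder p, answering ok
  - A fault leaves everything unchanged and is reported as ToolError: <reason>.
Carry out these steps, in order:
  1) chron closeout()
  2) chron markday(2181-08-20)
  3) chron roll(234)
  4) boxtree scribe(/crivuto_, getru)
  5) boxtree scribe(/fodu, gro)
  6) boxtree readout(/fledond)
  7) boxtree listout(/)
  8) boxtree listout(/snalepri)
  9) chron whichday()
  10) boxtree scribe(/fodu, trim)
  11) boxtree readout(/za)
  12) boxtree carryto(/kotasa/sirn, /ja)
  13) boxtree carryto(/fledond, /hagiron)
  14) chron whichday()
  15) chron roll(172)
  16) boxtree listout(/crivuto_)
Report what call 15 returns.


Answer: 2182-09-30

Derivation:
>>> chron closeout
= 1956-06-30
>>> chron markday d: 2181-08-20
= 2181-08-20
>>> chron roll n: 234
= 2182-04-11
>>> boxtree scribe p: /crivuto_ c: getru
= ToolError: is a directory
>>> boxtree scribe p: /fodu c: gro
= created
>>> boxtree readout p: /fledond
= rom_am
>>> boxtree listout p: /
= [crivuto_/, fledond, fodu, snalepri, za]
>>> boxtree listout p: /snalepri
= ToolError: not a directory
>>> chron whichday
= Thursday
>>> boxtree scribe p: /fodu c: trim
= overwrote
>>> boxtree readout p: /za
= vu
>>> boxtree carryto s: /kotasa/sirn d: /ja
= ToolError: not found
>>> boxtree carryto s: /fledond d: /hagiron
= ok
>>> chron whichday
= Thursday
>>> chron roll n: 172
= 2182-09-30
>>> boxtree listout p: /crivuto_
= []


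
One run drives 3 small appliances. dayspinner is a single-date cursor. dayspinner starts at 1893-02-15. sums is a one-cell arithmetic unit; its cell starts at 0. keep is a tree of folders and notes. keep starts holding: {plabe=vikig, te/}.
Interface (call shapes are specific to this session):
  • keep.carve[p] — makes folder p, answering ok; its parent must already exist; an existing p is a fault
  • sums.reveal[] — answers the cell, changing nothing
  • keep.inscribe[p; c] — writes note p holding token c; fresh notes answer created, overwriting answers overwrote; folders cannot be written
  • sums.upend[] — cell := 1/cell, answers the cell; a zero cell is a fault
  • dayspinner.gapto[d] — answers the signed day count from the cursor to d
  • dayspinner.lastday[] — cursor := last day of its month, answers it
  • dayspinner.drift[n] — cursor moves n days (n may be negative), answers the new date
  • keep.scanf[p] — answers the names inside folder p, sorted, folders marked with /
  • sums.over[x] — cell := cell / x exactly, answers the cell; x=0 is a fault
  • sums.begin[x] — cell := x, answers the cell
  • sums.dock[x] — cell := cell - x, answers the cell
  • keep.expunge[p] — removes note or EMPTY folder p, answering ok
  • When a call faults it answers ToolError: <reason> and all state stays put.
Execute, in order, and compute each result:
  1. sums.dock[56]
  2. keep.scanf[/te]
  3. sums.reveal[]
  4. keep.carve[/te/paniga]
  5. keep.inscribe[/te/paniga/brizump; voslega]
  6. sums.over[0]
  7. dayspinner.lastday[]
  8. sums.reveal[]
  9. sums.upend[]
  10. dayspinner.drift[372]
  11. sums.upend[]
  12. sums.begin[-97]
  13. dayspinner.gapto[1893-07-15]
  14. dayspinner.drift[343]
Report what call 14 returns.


→ sums.dock(x='56')
← -56
→ keep.scanf(p='/te')
← []
→ sums.reveal()
← -56
→ keep.carve(p='/te/paniga')
← ok
→ keep.inscribe(p='/te/paniga/brizump', c='voslega')
← created
→ sums.over(x='0')
← ToolError: division by zero
→ dayspinner.lastday()
← 1893-02-28
→ sums.reveal()
← -56
→ sums.upend()
← -1/56
→ dayspinner.drift(n='372')
← 1894-03-07
→ sums.upend()
← -56
→ sums.begin(x='-97')
← -97
→ dayspinner.gapto(d='1893-07-15')
← -235
→ dayspinner.drift(n='343')
← 1895-02-13

Answer: 1895-02-13


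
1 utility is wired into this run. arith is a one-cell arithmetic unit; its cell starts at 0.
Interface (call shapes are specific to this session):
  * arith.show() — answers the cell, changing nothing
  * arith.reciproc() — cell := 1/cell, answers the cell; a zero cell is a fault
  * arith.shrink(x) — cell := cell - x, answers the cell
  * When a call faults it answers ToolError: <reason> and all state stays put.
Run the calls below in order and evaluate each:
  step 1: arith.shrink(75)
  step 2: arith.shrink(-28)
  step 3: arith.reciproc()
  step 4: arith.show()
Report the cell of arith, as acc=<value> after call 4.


Answer: acc=-1/47

Derivation:
% arith.shrink x: 75
= -75
% arith.shrink x: -28
= -47
% arith.reciproc
= -1/47
% arith.show
= -1/47


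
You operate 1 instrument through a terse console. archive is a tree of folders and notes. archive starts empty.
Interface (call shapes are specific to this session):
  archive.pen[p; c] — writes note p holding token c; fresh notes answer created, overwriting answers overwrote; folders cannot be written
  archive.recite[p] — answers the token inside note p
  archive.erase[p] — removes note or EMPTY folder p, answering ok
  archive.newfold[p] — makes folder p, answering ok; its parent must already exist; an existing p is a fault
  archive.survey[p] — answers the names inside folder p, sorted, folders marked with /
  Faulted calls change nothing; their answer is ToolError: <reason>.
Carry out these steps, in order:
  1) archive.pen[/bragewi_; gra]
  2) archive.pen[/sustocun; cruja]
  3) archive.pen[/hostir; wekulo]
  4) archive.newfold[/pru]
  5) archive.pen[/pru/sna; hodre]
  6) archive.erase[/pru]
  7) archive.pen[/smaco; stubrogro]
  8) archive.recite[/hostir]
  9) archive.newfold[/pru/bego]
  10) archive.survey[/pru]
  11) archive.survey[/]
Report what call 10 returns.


Answer: [bego/, sna]

Derivation:
! pen(/bragewi_, gra) => created
! pen(/sustocun, cruja) => created
! pen(/hostir, wekulo) => created
! newfold(/pru) => ok
! pen(/pru/sna, hodre) => created
! erase(/pru) => ToolError: not empty
! pen(/smaco, stubrogro) => created
! recite(/hostir) => wekulo
! newfold(/pru/bego) => ok
! survey(/pru) => [bego/, sna]
! survey(/) => [bragewi_, hostir, pru/, smaco, sustocun]


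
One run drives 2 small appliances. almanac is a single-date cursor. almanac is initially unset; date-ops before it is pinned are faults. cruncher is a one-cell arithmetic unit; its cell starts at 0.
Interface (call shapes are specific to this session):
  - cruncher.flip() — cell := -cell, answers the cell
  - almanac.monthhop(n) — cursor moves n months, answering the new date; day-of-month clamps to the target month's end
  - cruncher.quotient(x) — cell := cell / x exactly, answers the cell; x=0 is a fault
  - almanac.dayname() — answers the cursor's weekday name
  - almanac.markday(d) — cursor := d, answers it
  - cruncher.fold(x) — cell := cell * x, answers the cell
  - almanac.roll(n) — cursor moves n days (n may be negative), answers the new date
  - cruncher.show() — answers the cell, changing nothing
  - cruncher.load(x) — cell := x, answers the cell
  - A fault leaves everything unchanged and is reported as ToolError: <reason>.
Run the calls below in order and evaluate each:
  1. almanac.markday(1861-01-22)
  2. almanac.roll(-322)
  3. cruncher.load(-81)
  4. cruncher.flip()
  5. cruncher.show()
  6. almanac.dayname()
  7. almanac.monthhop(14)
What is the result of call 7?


% almanac.markday(1861-01-22) ~> 1861-01-22
% almanac.roll(-322) ~> 1860-03-06
% cruncher.load(-81) ~> -81
% cruncher.flip() ~> 81
% cruncher.show() ~> 81
% almanac.dayname() ~> Tuesday
% almanac.monthhop(14) ~> 1861-05-06

Answer: 1861-05-06


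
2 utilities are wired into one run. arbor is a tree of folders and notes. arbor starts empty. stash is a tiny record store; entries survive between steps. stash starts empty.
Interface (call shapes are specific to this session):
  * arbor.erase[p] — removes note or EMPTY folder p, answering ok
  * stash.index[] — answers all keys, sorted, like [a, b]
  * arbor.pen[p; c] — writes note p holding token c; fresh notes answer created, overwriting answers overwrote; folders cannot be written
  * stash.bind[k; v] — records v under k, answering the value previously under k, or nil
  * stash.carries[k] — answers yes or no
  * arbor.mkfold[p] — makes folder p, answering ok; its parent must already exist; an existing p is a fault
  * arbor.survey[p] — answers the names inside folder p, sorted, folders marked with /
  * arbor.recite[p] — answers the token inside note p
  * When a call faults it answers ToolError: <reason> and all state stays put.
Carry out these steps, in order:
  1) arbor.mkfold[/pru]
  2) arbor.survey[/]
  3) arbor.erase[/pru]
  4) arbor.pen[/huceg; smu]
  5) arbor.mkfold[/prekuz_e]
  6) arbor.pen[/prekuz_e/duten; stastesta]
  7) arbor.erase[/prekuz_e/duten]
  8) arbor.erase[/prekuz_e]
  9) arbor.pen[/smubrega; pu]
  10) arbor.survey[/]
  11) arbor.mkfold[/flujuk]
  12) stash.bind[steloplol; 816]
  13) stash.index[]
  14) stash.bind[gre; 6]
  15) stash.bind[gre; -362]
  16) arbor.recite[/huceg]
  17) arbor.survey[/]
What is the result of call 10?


% 1. arbor.mkfold(/pru) -> ok
% 2. arbor.survey(/) -> [pru/]
% 3. arbor.erase(/pru) -> ok
% 4. arbor.pen(/huceg, smu) -> created
% 5. arbor.mkfold(/prekuz_e) -> ok
% 6. arbor.pen(/prekuz_e/duten, stastesta) -> created
% 7. arbor.erase(/prekuz_e/duten) -> ok
% 8. arbor.erase(/prekuz_e) -> ok
% 9. arbor.pen(/smubrega, pu) -> created
% 10. arbor.survey(/) -> [huceg, smubrega]
% 11. arbor.mkfold(/flujuk) -> ok
% 12. stash.bind(steloplol, 816) -> nil
% 13. stash.index() -> [steloplol]
% 14. stash.bind(gre, 6) -> nil
% 15. stash.bind(gre, -362) -> 6
% 16. arbor.recite(/huceg) -> smu
% 17. arbor.survey(/) -> [flujuk/, huceg, smubrega]

Answer: [huceg, smubrega]


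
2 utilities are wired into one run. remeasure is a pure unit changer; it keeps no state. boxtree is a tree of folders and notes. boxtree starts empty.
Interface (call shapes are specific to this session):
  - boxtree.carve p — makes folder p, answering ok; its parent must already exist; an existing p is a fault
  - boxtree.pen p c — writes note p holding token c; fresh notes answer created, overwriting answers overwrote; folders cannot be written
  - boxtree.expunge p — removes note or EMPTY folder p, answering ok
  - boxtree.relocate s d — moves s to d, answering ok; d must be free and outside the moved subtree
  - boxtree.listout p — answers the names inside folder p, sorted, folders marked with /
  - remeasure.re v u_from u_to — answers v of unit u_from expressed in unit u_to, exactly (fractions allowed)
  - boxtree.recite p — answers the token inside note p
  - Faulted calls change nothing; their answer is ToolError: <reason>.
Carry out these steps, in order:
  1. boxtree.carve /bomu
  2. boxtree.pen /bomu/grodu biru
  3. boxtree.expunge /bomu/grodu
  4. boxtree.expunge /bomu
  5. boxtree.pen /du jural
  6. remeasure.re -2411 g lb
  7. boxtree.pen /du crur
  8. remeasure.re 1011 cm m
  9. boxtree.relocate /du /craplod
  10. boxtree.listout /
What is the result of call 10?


Answer: [craplod]

Derivation:
Do: boxtree.carve[/bomu]
See: ok
Do: boxtree.pen[/bomu/grodu; biru]
See: created
Do: boxtree.expunge[/bomu/grodu]
See: ok
Do: boxtree.expunge[/bomu]
See: ok
Do: boxtree.pen[/du; jural]
See: created
Do: remeasure.re[-2411; g; lb]
See: -241100000/45359237
Do: boxtree.pen[/du; crur]
See: overwrote
Do: remeasure.re[1011; cm; m]
See: 1011/100
Do: boxtree.relocate[/du; /craplod]
See: ok
Do: boxtree.listout[/]
See: [craplod]


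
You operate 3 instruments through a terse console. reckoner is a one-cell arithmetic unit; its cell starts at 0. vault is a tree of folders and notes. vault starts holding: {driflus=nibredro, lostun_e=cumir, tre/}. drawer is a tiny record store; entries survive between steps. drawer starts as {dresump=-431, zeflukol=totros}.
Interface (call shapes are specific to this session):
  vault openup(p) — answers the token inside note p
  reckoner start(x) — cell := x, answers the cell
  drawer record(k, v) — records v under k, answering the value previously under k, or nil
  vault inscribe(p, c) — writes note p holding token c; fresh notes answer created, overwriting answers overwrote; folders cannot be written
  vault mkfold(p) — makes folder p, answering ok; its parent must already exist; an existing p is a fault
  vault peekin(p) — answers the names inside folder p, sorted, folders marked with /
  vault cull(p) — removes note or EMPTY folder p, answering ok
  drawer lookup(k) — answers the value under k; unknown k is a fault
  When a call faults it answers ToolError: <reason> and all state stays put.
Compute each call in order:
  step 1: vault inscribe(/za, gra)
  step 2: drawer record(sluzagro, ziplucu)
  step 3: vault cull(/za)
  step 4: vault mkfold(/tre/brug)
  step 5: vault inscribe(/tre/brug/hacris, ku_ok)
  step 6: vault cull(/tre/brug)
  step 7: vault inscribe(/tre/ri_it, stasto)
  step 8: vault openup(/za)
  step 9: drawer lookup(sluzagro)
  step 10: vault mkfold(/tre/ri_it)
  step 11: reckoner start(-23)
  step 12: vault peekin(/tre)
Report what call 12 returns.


Answer: [brug/, ri_it]

Derivation:
>> vault inscribe(p: /za, c: gra)
<< created
>> drawer record(k: sluzagro, v: ziplucu)
<< nil
>> vault cull(p: /za)
<< ok
>> vault mkfold(p: /tre/brug)
<< ok
>> vault inscribe(p: /tre/brug/hacris, c: ku_ok)
<< created
>> vault cull(p: /tre/brug)
<< ToolError: not empty
>> vault inscribe(p: /tre/ri_it, c: stasto)
<< created
>> vault openup(p: /za)
<< ToolError: not found
>> drawer lookup(k: sluzagro)
<< ziplucu
>> vault mkfold(p: /tre/ri_it)
<< ToolError: exists
>> reckoner start(x: -23)
<< -23
>> vault peekin(p: /tre)
<< [brug/, ri_it]


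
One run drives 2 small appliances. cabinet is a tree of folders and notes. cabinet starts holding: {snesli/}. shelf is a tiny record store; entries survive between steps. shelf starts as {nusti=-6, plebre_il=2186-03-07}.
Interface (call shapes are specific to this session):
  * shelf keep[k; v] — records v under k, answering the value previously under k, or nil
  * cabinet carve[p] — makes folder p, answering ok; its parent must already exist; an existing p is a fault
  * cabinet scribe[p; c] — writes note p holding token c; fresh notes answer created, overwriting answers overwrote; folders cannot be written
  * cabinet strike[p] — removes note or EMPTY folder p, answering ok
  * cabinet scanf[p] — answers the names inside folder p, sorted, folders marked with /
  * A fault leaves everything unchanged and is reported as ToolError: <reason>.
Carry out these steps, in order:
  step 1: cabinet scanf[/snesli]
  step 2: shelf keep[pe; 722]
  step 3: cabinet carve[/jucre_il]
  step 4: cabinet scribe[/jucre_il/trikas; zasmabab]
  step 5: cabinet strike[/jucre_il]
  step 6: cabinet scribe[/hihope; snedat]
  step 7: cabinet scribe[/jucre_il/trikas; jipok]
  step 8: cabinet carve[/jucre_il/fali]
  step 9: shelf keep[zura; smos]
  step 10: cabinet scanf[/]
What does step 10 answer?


Answer: [hihope, jucre_il/, snesli/]

Derivation:
Step: cabinet scanf[p=/snesli]
Result: []
Step: shelf keep[k=pe; v=722]
Result: nil
Step: cabinet carve[p=/jucre_il]
Result: ok
Step: cabinet scribe[p=/jucre_il/trikas; c=zasmabab]
Result: created
Step: cabinet strike[p=/jucre_il]
Result: ToolError: not empty
Step: cabinet scribe[p=/hihope; c=snedat]
Result: created
Step: cabinet scribe[p=/jucre_il/trikas; c=jipok]
Result: overwrote
Step: cabinet carve[p=/jucre_il/fali]
Result: ok
Step: shelf keep[k=zura; v=smos]
Result: nil
Step: cabinet scanf[p=/]
Result: [hihope, jucre_il/, snesli/]


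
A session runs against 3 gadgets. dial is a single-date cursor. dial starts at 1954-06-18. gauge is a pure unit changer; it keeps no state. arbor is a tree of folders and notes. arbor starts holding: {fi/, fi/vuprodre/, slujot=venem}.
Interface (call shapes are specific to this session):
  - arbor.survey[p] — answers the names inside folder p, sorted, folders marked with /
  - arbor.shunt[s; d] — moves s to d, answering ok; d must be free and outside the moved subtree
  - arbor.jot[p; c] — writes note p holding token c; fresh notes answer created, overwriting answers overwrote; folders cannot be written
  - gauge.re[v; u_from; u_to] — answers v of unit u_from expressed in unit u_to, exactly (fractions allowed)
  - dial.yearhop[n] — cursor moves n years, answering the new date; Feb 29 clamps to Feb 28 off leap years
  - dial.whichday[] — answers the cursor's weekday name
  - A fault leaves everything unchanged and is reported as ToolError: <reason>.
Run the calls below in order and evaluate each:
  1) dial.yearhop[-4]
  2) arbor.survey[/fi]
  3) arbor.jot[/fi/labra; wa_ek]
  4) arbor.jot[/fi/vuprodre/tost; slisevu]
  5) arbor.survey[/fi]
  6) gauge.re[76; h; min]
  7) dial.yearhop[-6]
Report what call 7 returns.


-> dial.yearhop(n=-4)
<- 1950-06-18
-> arbor.survey(p=/fi)
<- [vuprodre/]
-> arbor.jot(p=/fi/labra, c=wa_ek)
<- created
-> arbor.jot(p=/fi/vuprodre/tost, c=slisevu)
<- created
-> arbor.survey(p=/fi)
<- [labra, vuprodre/]
-> gauge.re(v=76, u_from=h, u_to=min)
<- 4560
-> dial.yearhop(n=-6)
<- 1944-06-18

Answer: 1944-06-18


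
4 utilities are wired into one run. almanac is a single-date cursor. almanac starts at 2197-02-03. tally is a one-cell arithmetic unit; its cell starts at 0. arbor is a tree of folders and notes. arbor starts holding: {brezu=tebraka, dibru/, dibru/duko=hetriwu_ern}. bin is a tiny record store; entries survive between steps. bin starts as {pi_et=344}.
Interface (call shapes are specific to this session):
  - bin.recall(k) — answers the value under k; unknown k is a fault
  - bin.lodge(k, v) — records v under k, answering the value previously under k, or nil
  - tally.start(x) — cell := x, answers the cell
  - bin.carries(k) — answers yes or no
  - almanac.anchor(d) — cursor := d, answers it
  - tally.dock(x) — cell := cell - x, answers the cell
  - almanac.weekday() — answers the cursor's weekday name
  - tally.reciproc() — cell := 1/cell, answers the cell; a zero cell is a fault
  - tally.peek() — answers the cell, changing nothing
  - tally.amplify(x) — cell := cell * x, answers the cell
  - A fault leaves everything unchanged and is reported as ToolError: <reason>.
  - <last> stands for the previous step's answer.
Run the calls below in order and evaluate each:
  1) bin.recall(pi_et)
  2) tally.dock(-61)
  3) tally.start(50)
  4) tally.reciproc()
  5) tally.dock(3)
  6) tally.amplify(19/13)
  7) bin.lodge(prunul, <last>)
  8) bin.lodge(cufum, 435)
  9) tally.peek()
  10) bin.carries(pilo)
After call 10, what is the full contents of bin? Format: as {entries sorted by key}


Answer: {cufum=435, pi_et=344, prunul=-2831/650}

Derivation:
$ recall pi_et
  344
$ dock -61
  61
$ start 50
  50
$ reciproc
  1/50
$ dock 3
  -149/50
$ amplify 19/13
  -2831/650
$ lodge prunul <last>
  nil
$ lodge cufum 435
  nil
$ peek
  -2831/650
$ carries pilo
  no


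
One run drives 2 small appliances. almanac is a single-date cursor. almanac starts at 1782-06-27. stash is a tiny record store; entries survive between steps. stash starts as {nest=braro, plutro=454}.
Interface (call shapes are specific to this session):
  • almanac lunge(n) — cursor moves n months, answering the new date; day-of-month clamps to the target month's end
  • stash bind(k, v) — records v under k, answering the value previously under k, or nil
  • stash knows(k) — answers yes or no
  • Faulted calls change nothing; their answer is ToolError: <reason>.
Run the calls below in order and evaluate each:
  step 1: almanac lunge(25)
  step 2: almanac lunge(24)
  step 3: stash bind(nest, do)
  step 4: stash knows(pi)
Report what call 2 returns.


Using almanac lunge(n='25'), and get 1784-07-27.
Using almanac lunge(n='24'), and get 1786-07-27.
Invoking stash bind(k='nest', v='do'), which returns braro.
Using stash knows(k='pi'), and see no.

Answer: 1786-07-27
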